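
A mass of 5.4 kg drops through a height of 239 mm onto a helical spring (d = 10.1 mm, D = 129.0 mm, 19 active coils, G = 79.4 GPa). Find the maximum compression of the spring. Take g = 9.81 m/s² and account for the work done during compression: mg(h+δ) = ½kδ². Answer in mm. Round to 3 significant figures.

123 mm

k = Gd⁴/(8D³N_a) = (79.4×10³)(10.1⁴)/(8·129.0³·19) = 2.5322 N/mm
W = mg = 5.4 × 9.81 = 52.974 N
½kδ² − Wδ − Wh = 0 → δ = (W + √(W² + 2kWh))/k
δ = (52.974 + √(2806.2 + 64118.6))/2.5322 = (52.974 + 258.7)/2.5322 = 123.08 mm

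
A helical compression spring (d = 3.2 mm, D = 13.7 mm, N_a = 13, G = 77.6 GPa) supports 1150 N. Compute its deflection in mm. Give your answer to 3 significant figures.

k = Gd⁴/(8D³N_a) = (77.6×10³)(3.2⁴)/(8·13.7³·13) = 30.428 N/mm
δ = F/k = 1150 / 30.428 = 37.795 mm

37.8 mm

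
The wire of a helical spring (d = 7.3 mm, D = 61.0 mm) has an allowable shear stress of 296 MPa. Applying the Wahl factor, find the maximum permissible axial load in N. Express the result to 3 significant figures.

631 N

C = D/d = 61.0/7.3 = 8.3562
K_W = (4C−1)/(4C−4) + 0.615/C = 32.425/29.425 + 0.0736 = 1.1756
τ_max = K·8FD/(πd³) → F_max = τ_allow·πd³/(8DK)
F_max = 296·π·7.3³/(8·61.0·1.1756) = 3.6175e+05/573.67 = 630.59 N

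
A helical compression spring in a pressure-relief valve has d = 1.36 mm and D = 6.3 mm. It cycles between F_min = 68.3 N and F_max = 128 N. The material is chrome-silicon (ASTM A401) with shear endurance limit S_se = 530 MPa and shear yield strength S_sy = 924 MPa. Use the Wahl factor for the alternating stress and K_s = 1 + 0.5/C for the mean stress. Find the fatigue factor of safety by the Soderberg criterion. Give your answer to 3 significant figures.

0.812

C = D/d = 6.3/1.36 = 4.6324; K_W = (4C−1)/(4C−4)+0.615/C = 1.3392; K_s = 1+0.5/C = 1.1079
F_a = (F_max−F_min)/2 = 29.85 N; F_m = (F_max+F_min)/2 = 98.15 N
τ_a = K_W·8F_aD/(πd³) = 1.3392 × 190.37 = 254.96 MPa
τ_m = K_s·8F_mD/(πd³) = 1.1079 × 625.97 = 693.54 MPa
Soderberg: 1/n_f = τ_a/S_se + τ_m/S_sy = 254.96/530 + 693.54/924 = 0.48105 + 0.75058 = 1.2316
n_f = 1/1.2316 = 0.8119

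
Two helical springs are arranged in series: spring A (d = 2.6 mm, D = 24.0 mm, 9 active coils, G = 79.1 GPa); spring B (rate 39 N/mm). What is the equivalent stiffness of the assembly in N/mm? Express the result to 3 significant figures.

3.32 N/mm

k_A = Gd⁴/(8D³N_a) = (79.1×10³)(2.6⁴)/(8·24.0³·9) = 3.6316 N/mm
Series: 1/k_eq = 1/3.6316 + 1/39 = 0.301; k_eq = 3.3223 N/mm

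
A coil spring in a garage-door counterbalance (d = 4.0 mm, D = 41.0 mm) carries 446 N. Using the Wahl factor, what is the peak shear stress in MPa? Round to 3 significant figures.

830 MPa

Spring index C = D/d = 41.0/4.0 = 10.2500
K_W = (4C−1)/(4C−4) + 0.615/C = 40.000/37.000 + 0.0600 = 1.1411
τ₀ = 8FD/(πd³) = 8·446·41.0/(π·4.0³) = 146288/201.06 = 727.58 MPa
τ_max = K·τ₀ = 1.1411 × 727.58 = 830.22 MPa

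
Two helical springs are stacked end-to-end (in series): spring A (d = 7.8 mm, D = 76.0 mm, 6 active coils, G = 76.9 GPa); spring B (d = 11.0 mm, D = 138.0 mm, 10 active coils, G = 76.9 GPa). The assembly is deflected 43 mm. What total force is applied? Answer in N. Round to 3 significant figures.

k_A = Gd⁴/(8D³N_a) = (76.9×10³)(7.8⁴)/(8·76.0³·6) = 13.509 N/mm
k_B = Gd⁴/(8D³N_a) = (76.9×10³)(11.0⁴)/(8·138.0³·10) = 5.3551 N/mm
Series: 1/k_eq = 1/13.509 + 1/5.3551 = 0.26076; k_eq = 3.8349 N/mm
F = k_eq·δ = 3.8349·43 = 164.9 N

165 N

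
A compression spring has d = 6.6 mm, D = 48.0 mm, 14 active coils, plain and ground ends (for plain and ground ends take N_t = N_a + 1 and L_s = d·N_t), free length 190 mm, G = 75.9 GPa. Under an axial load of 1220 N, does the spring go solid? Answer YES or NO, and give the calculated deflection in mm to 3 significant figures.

YES, δ = 105 mm

k = Gd⁴/(8D³N_a) = (75.9×10³)(6.6⁴)/(8·48.0³·14) = 11.627 N/mm
N_t = 15; L_s = 6.6·15 = 99 mm; δ_solid = L₀ − L_s = 190 − 99 = 91 mm
δ = F/k = 1220/11.627 = 104.93 mm
δ ≥ δ_solid → spring goes solid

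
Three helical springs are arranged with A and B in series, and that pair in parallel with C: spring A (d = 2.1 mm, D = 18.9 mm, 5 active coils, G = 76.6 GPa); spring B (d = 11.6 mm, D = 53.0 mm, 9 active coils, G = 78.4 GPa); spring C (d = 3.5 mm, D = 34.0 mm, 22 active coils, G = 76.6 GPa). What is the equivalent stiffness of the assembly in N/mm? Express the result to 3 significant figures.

6.96 N/mm

k_A = Gd⁴/(8D³N_a) = (76.6×10³)(2.1⁴)/(8·18.9³·5) = 5.5165 N/mm
k_B = Gd⁴/(8D³N_a) = (78.4×10³)(11.6⁴)/(8·53.0³·9) = 132.43 N/mm
k_C = Gd⁴/(8D³N_a) = (76.6×10³)(3.5⁴)/(8·34.0³·22) = 1.6617 N/mm
Springs A,B series: k_AB = 1/(1/5.5165+1/132.43) = 5.2959 N/mm; parallel with C: k_eq = 5.2959+1.6617 = 6.9576 N/mm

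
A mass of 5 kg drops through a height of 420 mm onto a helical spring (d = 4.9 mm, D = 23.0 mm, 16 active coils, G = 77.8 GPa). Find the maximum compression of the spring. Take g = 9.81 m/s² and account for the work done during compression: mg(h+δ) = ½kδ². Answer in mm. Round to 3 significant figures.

k = Gd⁴/(8D³N_a) = (77.8×10³)(4.9⁴)/(8·23.0³·16) = 28.799 N/mm
W = mg = 5 × 9.81 = 49.05 N
½kδ² − Wδ − Wh = 0 → δ = (W + √(W² + 2kWh))/k
δ = (49.05 + √(2405.9 + 1.18656e+06))/28.799 = (49.05 + 1090.4)/28.799 = 39.566 mm

39.6 mm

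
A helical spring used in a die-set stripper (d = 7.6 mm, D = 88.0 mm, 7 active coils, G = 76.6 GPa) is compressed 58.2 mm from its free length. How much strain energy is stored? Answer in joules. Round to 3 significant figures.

k = Gd⁴/(8D³N_a) = (76.6×10³)(7.6⁴)/(8·88.0³·7) = 6.6965 N/mm
U = ½kδ² = 0.5 × 6.6965 × 58.2² = 11341 N·mm = 11.341 J

11.3 J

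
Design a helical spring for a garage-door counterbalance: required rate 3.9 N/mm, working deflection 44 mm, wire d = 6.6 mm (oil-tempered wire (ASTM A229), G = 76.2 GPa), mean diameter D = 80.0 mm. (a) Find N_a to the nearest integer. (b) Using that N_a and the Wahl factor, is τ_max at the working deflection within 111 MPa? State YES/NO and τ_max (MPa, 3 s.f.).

(a) 9 coils; (b) NO, τ_max = 137 MPa

N_a = Gd⁴/(8D³k) = (76.2×10³)(6.6⁴)/(8·80.0³·3.9) = 9.051 → N_a = 9
Actual rate k = Gd⁴/(8D³·9) = 3.9222 N/mm
Working load F = kδ = 3.9222·44 = 172.58 N
C = 80.0/6.6 = 12.1212; K_W = (4C−1)/(4C−4)+0.615/C = 1.1182
τ_max = K_W·8FD/(πd³) = 1.1182·122.29 = 136.74 MPa
τ_max > 111 MPa → exceeds allowable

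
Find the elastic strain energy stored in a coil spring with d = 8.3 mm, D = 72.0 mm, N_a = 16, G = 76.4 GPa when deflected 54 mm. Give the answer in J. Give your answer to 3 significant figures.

11.1 J

k = Gd⁴/(8D³N_a) = (76.4×10³)(8.3⁴)/(8·72.0³·16) = 7.5892 N/mm
U = ½kδ² = 0.5 × 7.5892 × 54² = 11065 N·mm = 11.065 J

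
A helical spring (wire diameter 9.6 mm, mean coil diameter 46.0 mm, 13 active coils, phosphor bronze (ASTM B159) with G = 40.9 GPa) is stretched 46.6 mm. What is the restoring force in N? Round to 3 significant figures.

1600 N

k = Gd⁴/(8D³N_a) = (40.9×10³)(9.6⁴)/(8·46.0³·13) = 34.316 N/mm
F = k·δ = 34.316 × 46.6 = 1599.1 N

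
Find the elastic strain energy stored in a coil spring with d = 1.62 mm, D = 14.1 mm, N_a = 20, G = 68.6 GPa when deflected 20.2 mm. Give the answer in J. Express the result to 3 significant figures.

k = Gd⁴/(8D³N_a) = (68.6×10³)(1.62⁴)/(8·14.1³·20) = 1.0534 N/mm
U = ½kδ² = 0.5 × 1.0534 × 20.2² = 214.92 N·mm = 0.21492 J

0.215 J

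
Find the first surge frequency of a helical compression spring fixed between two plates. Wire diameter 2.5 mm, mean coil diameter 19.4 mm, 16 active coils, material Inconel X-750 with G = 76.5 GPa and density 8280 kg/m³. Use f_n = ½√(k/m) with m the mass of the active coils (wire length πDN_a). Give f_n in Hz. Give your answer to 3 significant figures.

142 Hz

k = Gd⁴/(8D³N_a) = (76.5×10³)(2.5⁴)/(8·19.4³·16) = 3.1975 N/mm = 3197.5 N/m
Wire length L = πDN_a = π·19.4·16 = 975.15 mm
m = ρ·(πd²/4)·L = 8280 × 4.9087×10⁻⁶ m² × 0.97515 m = 0.039634 kg
f_n = ½√(k/m) = 0.5·√(3197.5/0.039634) = 0.5·√(80674) = 142.02 Hz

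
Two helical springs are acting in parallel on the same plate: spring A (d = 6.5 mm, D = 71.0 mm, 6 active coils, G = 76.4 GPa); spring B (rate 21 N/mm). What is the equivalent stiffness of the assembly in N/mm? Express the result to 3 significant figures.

k_A = Gd⁴/(8D³N_a) = (76.4×10³)(6.5⁴)/(8·71.0³·6) = 7.9384 N/mm
Parallel: k_eq = 7.9384 + 21 = 28.938 N/mm

28.9 N/mm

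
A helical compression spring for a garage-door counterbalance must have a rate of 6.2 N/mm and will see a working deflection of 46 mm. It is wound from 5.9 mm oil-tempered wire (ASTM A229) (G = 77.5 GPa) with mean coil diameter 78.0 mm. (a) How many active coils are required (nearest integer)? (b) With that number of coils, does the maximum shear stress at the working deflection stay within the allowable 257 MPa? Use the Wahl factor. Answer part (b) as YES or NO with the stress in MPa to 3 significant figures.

(a) 4 coils; (b) NO, τ_max = 305 MPa

N_a = Gd⁴/(8D³k) = (77.5×10³)(5.9⁴)/(8·78.0³·6.2) = 3.99 → N_a = 4
Actual rate k = Gd⁴/(8D³·4) = 6.1841 N/mm
Working load F = kδ = 6.1841·46 = 284.47 N
C = 78.0/5.9 = 13.2203; K_W = (4C−1)/(4C−4)+0.615/C = 1.1079
τ_max = K_W·8FD/(πd³) = 1.1079·275.11 = 304.8 MPa
τ_max > 257 MPa → exceeds allowable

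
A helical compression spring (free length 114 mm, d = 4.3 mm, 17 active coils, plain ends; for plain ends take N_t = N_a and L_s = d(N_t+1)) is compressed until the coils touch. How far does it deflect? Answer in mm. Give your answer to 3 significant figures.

N_t = 17; L_s = 4.3·18 = 77.4 mm
δ_solid = L₀ − L_s = 114 − 77.4 = 36.6 mm

36.6 mm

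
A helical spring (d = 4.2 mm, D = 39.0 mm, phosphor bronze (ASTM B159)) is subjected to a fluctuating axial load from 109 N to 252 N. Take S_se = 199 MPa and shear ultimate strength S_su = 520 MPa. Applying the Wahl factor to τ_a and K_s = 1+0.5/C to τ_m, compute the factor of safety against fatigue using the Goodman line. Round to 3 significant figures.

0.955

C = D/d = 39.0/4.2 = 9.2857; K_W = (4C−1)/(4C−4)+0.615/C = 1.1567; K_s = 1+0.5/C = 1.0538
F_a = (F_max−F_min)/2 = 71.5 N; F_m = (F_max+F_min)/2 = 180.5 N
τ_a = K_W·8F_aD/(πd³) = 1.1567 × 95.844 = 110.87 MPa
τ_m = K_s·8F_mD/(πd³) = 1.0538 × 241.95 = 254.98 MPa
Goodman: 1/n_f = τ_a/S_se + τ_m/S_su = 110.87/199 + 254.98/520 = 0.55712 + 0.49035 = 1.0475
n_f = 1/1.0475 = 0.9547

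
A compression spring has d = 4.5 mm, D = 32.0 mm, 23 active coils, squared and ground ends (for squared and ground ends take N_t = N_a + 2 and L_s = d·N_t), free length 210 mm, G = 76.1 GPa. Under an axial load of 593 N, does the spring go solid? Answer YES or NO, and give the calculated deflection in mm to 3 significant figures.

YES, δ = 115 mm

k = Gd⁴/(8D³N_a) = (76.1×10³)(4.5⁴)/(8·32.0³·23) = 5.1757 N/mm
N_t = 25; L_s = 4.5·25 = 112.5 mm; δ_solid = L₀ − L_s = 210 − 112.5 = 97.5 mm
δ = F/k = 593/5.1757 = 114.57 mm
δ ≥ δ_solid → spring goes solid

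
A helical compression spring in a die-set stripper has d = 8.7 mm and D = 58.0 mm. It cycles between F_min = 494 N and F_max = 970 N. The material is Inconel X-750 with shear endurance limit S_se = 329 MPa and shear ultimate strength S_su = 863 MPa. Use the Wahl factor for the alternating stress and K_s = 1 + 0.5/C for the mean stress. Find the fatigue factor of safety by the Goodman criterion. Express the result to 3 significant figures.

2.48

C = D/d = 58.0/8.7 = 6.6667; K_W = (4C−1)/(4C−4)+0.615/C = 1.2246; K_s = 1+0.5/C = 1.0750
F_a = (F_max−F_min)/2 = 238 N; F_m = (F_max+F_min)/2 = 732 N
τ_a = K_W·8F_aD/(πd³) = 1.2246 × 53.381 = 65.371 MPa
τ_m = K_s·8F_mD/(πd³) = 1.0750 × 164.18 = 176.49 MPa
Goodman: 1/n_f = τ_a/S_se + τ_m/S_su = 65.371/329 + 176.49/863 = 0.19869 + 0.20451 = 0.40321
n_f = 1/0.40321 = 2.48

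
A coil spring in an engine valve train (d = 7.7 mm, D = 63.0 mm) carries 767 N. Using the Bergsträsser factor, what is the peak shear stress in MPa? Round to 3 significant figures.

Spring index C = D/d = 63.0/7.7 = 8.1818
K_B = (4C+2)/(4C−3) = 34.727/29.727 = 1.1682
τ₀ = 8FD/(πd³) = 8·767·63.0/(π·7.7³) = 386568/1434.2 = 269.53 MPa
τ_max = K·τ₀ = 1.1682 × 269.53 = 314.86 MPa

315 MPa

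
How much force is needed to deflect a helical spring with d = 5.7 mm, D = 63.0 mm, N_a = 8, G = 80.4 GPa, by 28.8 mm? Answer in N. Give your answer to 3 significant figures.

k = Gd⁴/(8D³N_a) = (80.4×10³)(5.7⁴)/(8·63.0³·8) = 5.3034 N/mm
F = k·δ = 5.3034 × 28.8 = 152.74 N

153 N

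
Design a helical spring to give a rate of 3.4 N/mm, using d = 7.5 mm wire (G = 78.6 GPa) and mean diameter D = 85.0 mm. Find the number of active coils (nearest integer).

15

N_a = Gd⁴/(8D³k) = (78.6×10³ × 7.5⁴)/(8 × 85.0³ × 3.4)
    = 2.48695e+08 / 1.67042e+07 = 14.89 → 15 coils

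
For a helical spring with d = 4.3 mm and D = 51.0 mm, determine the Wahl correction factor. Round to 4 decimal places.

C = D/d = 51.0/4.3 = 11.8605
K_W = (4C−1)/(4C−4) + 0.615/C = 46.442/43.442 + 0.0519 = 1.1209

1.1209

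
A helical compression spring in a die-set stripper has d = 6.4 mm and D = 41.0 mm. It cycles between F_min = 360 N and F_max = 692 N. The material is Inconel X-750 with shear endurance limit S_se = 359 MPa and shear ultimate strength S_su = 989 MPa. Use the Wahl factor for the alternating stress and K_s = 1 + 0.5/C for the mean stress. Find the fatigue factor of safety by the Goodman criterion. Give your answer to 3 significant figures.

2.19

C = D/d = 41.0/6.4 = 6.4062; K_W = (4C−1)/(4C−4)+0.615/C = 1.2347; K_s = 1+0.5/C = 1.0780
F_a = (F_max−F_min)/2 = 166 N; F_m = (F_max+F_min)/2 = 526 N
τ_a = K_W·8F_aD/(πd³) = 1.2347 × 66.114 = 81.633 MPa
τ_m = K_s·8F_mD/(πd³) = 1.0780 × 209.49 = 225.84 MPa
Goodman: 1/n_f = τ_a/S_se + τ_m/S_su = 81.633/359 + 225.84/989 = 0.22739 + 0.22836 = 0.45574
n_f = 1/0.45574 = 2.194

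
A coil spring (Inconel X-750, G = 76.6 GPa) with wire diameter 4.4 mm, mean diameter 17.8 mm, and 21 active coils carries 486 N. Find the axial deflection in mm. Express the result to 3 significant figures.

16.0 mm

k = Gd⁴/(8D³N_a) = (76.6×10³)(4.4⁴)/(8·17.8³·21) = 30.302 N/mm
δ = F/k = 486 / 30.302 = 16.039 mm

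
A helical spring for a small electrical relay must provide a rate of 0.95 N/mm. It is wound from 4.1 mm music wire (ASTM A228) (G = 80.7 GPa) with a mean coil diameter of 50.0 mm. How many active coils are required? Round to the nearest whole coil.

N_a = Gd⁴/(8D³k) = (80.7×10³ × 4.1⁴)/(8 × 50.0³ × 0.95)
    = 2.28039e+07 / 950000 = 24 → 24 coils

24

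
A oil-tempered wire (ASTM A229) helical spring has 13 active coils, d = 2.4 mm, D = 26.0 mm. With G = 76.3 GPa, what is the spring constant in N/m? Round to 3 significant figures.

k = Gd⁴/(8D³N_a) = (76.3×10³ × 2.4⁴) / (8 × 26.0³ × 13)
  = 2.53145e+06 / 1.8279e+06 = 1.3849 N/mm = 1384.9 N/m

1380 N/m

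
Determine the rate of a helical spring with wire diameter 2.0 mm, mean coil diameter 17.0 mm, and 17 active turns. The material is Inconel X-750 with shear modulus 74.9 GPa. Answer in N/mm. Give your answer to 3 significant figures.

k = Gd⁴/(8D³N_a) = (74.9×10³ × 2.0⁴) / (8 × 17.0³ × 17)
  = 1.1984e+06 / 668168 = 1.7936 N/mm

1.79 N/mm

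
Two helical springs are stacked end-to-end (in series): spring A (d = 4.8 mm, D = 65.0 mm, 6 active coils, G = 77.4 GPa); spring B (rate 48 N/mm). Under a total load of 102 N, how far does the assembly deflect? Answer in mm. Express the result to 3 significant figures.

k_A = Gd⁴/(8D³N_a) = (77.4×10³)(4.8⁴)/(8·65.0³·6) = 3.1169 N/mm
Series: 1/k_eq = 1/3.1169 + 1/48 = 0.34166; k_eq = 2.9269 N/mm
δ = F/k_eq = 102/2.9269 = 34.85 mm

34.8 mm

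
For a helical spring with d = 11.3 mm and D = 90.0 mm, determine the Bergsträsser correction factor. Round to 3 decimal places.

1.173

C = D/d = 90.0/11.3 = 7.9646
K_B = (4C+2)/(4C−3) = 33.858/28.858 = 1.1733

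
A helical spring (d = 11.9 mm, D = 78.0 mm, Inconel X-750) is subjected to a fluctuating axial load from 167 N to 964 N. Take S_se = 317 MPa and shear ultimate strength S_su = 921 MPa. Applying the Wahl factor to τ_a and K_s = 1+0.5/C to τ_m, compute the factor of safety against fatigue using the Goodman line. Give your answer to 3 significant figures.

C = D/d = 78.0/11.9 = 6.5546; K_W = (4C−1)/(4C−4)+0.615/C = 1.2288; K_s = 1+0.5/C = 1.0763
F_a = (F_max−F_min)/2 = 398.5 N; F_m = (F_max+F_min)/2 = 565.5 N
τ_a = K_W·8F_aD/(πd³) = 1.2288 × 46.97 = 57.719 MPa
τ_m = K_s·8F_mD/(πd³) = 1.0763 × 66.654 = 71.739 MPa
Goodman: 1/n_f = τ_a/S_se + τ_m/S_su = 57.719/317 + 71.739/921 = 0.18208 + 0.07789 = 0.25997
n_f = 1/0.25997 = 3.847

3.85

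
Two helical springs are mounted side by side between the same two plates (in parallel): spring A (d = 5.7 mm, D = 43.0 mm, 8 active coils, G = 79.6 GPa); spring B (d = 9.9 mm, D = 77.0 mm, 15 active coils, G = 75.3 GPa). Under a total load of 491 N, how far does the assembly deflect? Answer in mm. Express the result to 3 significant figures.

16.5 mm

k_A = Gd⁴/(8D³N_a) = (79.6×10³)(5.7⁴)/(8·43.0³·8) = 16.513 N/mm
k_B = Gd⁴/(8D³N_a) = (75.3×10³)(9.9⁴)/(8·77.0³·15) = 13.203 N/mm
Parallel: k_eq = 16.513 + 13.203 = 29.716 N/mm
δ = F/k_eq = 491/29.716 = 16.523 mm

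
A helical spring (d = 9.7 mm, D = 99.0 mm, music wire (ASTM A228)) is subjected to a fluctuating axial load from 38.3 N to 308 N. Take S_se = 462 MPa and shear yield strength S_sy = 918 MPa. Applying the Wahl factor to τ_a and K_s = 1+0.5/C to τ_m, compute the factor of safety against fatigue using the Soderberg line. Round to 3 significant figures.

6.82

C = D/d = 99.0/9.7 = 10.2062; K_W = (4C−1)/(4C−4)+0.615/C = 1.1417; K_s = 1+0.5/C = 1.0490
F_a = (F_max−F_min)/2 = 134.85 N; F_m = (F_max+F_min)/2 = 173.15 N
τ_a = K_W·8F_aD/(πd³) = 1.1417 × 37.249 = 42.528 MPa
τ_m = K_s·8F_mD/(πd³) = 1.0490 × 47.828 = 50.171 MPa
Soderberg: 1/n_f = τ_a/S_se + τ_m/S_sy = 42.528/462 + 50.171/918 = 0.09205 + 0.05465 = 0.1467
n_f = 1/0.1467 = 6.816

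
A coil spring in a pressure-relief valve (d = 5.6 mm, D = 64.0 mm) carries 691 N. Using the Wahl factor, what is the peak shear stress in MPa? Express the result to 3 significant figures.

Spring index C = D/d = 64.0/5.6 = 11.4286
K_W = (4C−1)/(4C−4) + 0.615/C = 44.714/41.714 + 0.0538 = 1.1257
τ₀ = 8FD/(πd³) = 8·691·64.0/(π·5.6³) = 353792/551.71 = 641.26 MPa
τ_max = K·τ₀ = 1.1257 × 641.26 = 721.89 MPa

722 MPa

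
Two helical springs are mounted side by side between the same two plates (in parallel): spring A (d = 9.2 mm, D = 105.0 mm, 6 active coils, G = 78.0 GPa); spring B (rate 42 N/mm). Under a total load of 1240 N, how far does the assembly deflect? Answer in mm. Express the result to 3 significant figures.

k_A = Gd⁴/(8D³N_a) = (78.0×10³)(9.2⁴)/(8·105.0³·6) = 10.056 N/mm
Parallel: k_eq = 10.056 + 42 = 52.056 N/mm
δ = F/k_eq = 1240/52.056 = 23.82 mm

23.8 mm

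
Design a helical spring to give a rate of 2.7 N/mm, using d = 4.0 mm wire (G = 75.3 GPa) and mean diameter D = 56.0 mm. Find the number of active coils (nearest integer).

N_a = Gd⁴/(8D³k) = (75.3×10³ × 4.0⁴)/(8 × 56.0³ × 2.7)
    = 1.92768e+07 / 3.79331e+06 = 5.082 → 5 coils

5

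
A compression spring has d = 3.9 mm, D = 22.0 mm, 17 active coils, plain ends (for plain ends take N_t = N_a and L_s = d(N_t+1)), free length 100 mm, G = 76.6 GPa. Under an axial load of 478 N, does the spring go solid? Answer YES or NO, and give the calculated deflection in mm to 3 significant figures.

YES, δ = 39.1 mm

k = Gd⁴/(8D³N_a) = (76.6×10³)(3.9⁴)/(8·22.0³·17) = 12.237 N/mm
N_t = 17; L_s = 3.9·18 = 70.2 mm; δ_solid = L₀ − L_s = 100 − 70.2 = 29.8 mm
δ = F/k = 478/12.237 = 39.061 mm
δ ≥ δ_solid → spring goes solid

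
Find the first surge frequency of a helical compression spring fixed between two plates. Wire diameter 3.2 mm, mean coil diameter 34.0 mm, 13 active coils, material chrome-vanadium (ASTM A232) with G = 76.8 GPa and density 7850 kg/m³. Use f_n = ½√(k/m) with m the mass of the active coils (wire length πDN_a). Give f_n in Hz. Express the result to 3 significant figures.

k = Gd⁴/(8D³N_a) = (76.8×10³)(3.2⁴)/(8·34.0³·13) = 1.9701 N/mm = 1970.1 N/m
Wire length L = πDN_a = π·34.0·13 = 1388.6 mm
m = ρ·(πd²/4)·L = 7850 × 8.0425×10⁻⁶ m² × 1.3886 m = 0.087666 kg
f_n = ½√(k/m) = 0.5·√(1970.1/0.087666) = 0.5·√(22473) = 74.955 Hz

75.0 Hz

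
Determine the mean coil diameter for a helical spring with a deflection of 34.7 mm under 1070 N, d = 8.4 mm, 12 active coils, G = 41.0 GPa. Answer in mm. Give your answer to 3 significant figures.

Required rate k = F/δ = 1070/34.7 = 30.836 N/mm
D = (Gd⁴/(8N_a·k))^(1/3) = (41.0×10³·8.4⁴/(8·12·30.836))^(1/3)
  = (68956.5)^(1/3) = 41.0070 mm

41.0 mm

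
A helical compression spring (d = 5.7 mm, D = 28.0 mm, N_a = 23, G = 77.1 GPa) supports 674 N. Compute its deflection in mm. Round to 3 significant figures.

k = Gd⁴/(8D³N_a) = (77.1×10³)(5.7⁴)/(8·28.0³·23) = 20.149 N/mm
δ = F/k = 674 / 20.149 = 33.45 mm

33.5 mm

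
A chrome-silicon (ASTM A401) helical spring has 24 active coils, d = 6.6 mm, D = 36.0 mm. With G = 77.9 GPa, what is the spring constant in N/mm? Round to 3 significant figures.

k = Gd⁴/(8D³N_a) = (77.9×10³ × 6.6⁴) / (8 × 36.0³ × 24)
  = 1.47813e+08 / 8.95795e+06 = 16.501 N/mm

16.5 N/mm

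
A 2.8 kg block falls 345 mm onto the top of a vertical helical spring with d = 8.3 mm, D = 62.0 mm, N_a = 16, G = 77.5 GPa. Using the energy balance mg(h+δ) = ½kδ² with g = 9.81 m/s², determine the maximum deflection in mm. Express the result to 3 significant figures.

k = Gd⁴/(8D³N_a) = (77.5×10³)(8.3⁴)/(8·62.0³·16) = 12.057 N/mm
W = mg = 2.8 × 9.81 = 27.468 N
½kδ² − Wδ − Wh = 0 → δ = (W + √(W² + 2kWh))/k
δ = (27.468 + √(754.49 + 228510))/12.057 = (27.468 + 478.82)/12.057 = 41.992 mm

42.0 mm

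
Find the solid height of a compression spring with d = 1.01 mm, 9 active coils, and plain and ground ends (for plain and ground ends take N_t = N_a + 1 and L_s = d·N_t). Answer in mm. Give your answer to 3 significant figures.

plain and ground ends: N_t = N_a + 1 = 9 + 1 = 10
L_s = d·N_t = 1.01 × 10 = 10.1 mm

10.1 mm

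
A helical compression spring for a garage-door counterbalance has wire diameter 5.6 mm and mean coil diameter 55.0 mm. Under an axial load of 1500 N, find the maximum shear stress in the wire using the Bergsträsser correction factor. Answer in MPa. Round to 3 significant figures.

Spring index C = D/d = 55.0/5.6 = 9.8214
K_B = (4C+2)/(4C−3) = 41.286/36.286 = 1.1378
τ₀ = 8FD/(πd³) = 8·1500·55.0/(π·5.6³) = 660000/551.71 = 1196.3 MPa
τ_max = K·τ₀ = 1.1378 × 1196.3 = 1361.1 MPa

1360 MPa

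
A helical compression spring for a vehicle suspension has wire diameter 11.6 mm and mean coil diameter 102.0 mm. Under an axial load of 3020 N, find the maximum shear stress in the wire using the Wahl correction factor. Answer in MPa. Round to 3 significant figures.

Spring index C = D/d = 102.0/11.6 = 8.7931
K_W = (4C−1)/(4C−4) + 0.615/C = 34.172/31.172 + 0.0699 = 1.1662
τ₀ = 8FD/(πd³) = 8·3020·102.0/(π·11.6³) = 2.46432e+06/4903.7 = 502.54 MPa
τ_max = K·τ₀ = 1.1662 × 502.54 = 586.06 MPa

586 MPa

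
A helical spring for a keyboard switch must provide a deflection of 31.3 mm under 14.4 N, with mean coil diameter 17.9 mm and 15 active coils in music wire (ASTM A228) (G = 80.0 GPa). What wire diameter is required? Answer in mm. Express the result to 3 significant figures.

1.41 mm

Required rate k = F/δ = 14.4/31.3 = 0.46006 N/mm
d = (8D³N_a·k / G)^(1/4) = (8·17.9³·15·0.46006 / (80.0×10³))^0.25
  = (3.9579)^0.25 = 1.4105 mm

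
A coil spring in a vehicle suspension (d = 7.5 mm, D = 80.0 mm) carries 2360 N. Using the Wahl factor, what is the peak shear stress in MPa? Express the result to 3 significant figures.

1290 MPa

Spring index C = D/d = 80.0/7.5 = 10.6667
K_W = (4C−1)/(4C−4) + 0.615/C = 41.667/38.667 + 0.0577 = 1.1352
τ₀ = 8FD/(πd³) = 8·2360·80.0/(π·7.5³) = 1.5104e+06/1325.4 = 1139.6 MPa
τ_max = K·τ₀ = 1.1352 × 1139.6 = 1293.7 MPa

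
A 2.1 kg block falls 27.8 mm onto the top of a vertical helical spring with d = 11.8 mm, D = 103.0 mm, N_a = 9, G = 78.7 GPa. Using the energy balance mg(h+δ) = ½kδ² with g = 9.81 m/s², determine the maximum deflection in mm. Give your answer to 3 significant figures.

k = Gd⁴/(8D³N_a) = (78.7×10³)(11.8⁴)/(8·103.0³·9) = 19.394 N/mm
W = mg = 2.1 × 9.81 = 20.601 N
½kδ² − Wδ − Wh = 0 → δ = (W + √(W² + 2kWh))/k
δ = (20.601 + √(424.4 + 22213.7))/19.394 = (20.601 + 150.46)/19.394 = 8.8205 mm

8.82 mm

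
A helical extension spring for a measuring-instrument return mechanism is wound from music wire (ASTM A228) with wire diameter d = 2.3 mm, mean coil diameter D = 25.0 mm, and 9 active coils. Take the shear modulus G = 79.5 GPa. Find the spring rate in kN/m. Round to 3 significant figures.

k = Gd⁴/(8D³N_a) = (79.5×10³ × 2.3⁴) / (8 × 25.0³ × 9)
  = 2.22474e+06 / 1.125e+06 = 1.9775 N/mm

1.98 kN/m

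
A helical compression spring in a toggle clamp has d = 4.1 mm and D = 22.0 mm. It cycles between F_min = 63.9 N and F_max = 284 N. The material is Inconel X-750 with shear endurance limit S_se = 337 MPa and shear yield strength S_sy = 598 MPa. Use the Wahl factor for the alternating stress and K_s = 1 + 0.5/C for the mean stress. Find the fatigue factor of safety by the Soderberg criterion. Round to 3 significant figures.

C = D/d = 22.0/4.1 = 5.3659; K_W = (4C−1)/(4C−4)+0.615/C = 1.2864; K_s = 1+0.5/C = 1.0932
F_a = (F_max−F_min)/2 = 110.05 N; F_m = (F_max+F_min)/2 = 173.95 N
τ_a = K_W·8F_aD/(πd³) = 1.2864 × 89.454 = 115.07 MPa
τ_m = K_s·8F_mD/(πd³) = 1.0932 × 141.4 = 154.57 MPa
Soderberg: 1/n_f = τ_a/S_se + τ_m/S_sy = 115.07/337 + 154.57/598 = 0.34147 + 0.25848 = 0.59995
n_f = 1/0.59995 = 1.667

1.67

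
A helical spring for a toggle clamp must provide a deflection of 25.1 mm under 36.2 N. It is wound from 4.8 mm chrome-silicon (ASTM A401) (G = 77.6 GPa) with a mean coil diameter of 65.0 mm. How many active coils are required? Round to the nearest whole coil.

Required rate k = F/δ = 36.2/25.1 = 1.4422 N/mm
N_a = Gd⁴/(8D³k) = (77.6×10³ × 4.8⁴)/(8 × 65.0³ × 1.4422)
    = 4.11933e+07 / 3.16858e+06 = 13 → 13 coils

13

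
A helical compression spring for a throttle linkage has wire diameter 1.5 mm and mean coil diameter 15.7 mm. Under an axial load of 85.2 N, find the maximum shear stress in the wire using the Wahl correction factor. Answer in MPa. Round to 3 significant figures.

1150 MPa

Spring index C = D/d = 15.7/1.5 = 10.4667
K_W = (4C−1)/(4C−4) + 0.615/C = 40.867/37.867 + 0.0588 = 1.1380
τ₀ = 8FD/(πd³) = 8·85.2·15.7/(π·1.5³) = 10701.1/10.603 = 1009.3 MPa
τ_max = K·τ₀ = 1.1380 × 1009.3 = 1148.5 MPa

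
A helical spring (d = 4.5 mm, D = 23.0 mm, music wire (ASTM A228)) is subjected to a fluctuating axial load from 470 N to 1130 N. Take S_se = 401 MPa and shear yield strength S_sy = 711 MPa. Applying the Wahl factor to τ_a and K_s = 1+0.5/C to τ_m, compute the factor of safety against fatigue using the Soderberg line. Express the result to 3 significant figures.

0.674

C = D/d = 23.0/4.5 = 5.1111; K_W = (4C−1)/(4C−4)+0.615/C = 1.3028; K_s = 1+0.5/C = 1.0978
F_a = (F_max−F_min)/2 = 330 N; F_m = (F_max+F_min)/2 = 800 N
τ_a = K_W·8F_aD/(πd³) = 1.3028 × 212.1 = 276.32 MPa
τ_m = K_s·8F_mD/(πd³) = 1.0978 × 514.19 = 564.49 MPa
Soderberg: 1/n_f = τ_a/S_se + τ_m/S_sy = 276.32/401 + 564.49/711 = 0.68907 + 0.79393 = 1.483
n_f = 1/1.483 = 0.6743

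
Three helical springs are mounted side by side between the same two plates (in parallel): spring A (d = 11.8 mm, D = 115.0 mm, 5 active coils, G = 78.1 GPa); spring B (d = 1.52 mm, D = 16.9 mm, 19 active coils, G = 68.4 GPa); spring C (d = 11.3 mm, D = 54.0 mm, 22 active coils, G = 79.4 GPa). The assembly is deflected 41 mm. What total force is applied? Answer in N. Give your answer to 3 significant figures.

2960 N

k_A = Gd⁴/(8D³N_a) = (78.1×10³)(11.8⁴)/(8·115.0³·5) = 24.89 N/mm
k_B = Gd⁴/(8D³N_a) = (68.4×10³)(1.52⁴)/(8·16.9³·19) = 0.49765 N/mm
k_C = Gd⁴/(8D³N_a) = (79.4×10³)(11.3⁴)/(8·54.0³·22) = 46.713 N/mm
Parallel: k_eq = 24.89 + 0.49765 + 46.713 = 72.101 N/mm
F = k_eq·δ = 72.101·41 = 2956.1 N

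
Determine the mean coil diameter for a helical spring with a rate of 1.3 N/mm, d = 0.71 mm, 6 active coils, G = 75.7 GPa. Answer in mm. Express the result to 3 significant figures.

D = (Gd⁴/(8N_a·k))^(1/3) = (75.7×10³·0.71⁴/(8·6·1.3))^(1/3)
  = (308.28)^(1/3) = 6.7554 mm

6.76 mm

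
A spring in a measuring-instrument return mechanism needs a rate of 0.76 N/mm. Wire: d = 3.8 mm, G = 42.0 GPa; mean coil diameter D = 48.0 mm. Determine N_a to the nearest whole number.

13

N_a = Gd⁴/(8D³k) = (42.0×10³ × 3.8⁴)/(8 × 48.0³ × 0.76)
    = 8.75757e+06 / 672399 = 13.02 → 13 coils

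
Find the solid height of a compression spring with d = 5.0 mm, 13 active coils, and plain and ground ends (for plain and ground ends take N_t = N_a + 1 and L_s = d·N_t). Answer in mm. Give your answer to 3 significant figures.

plain and ground ends: N_t = N_a + 1 = 13 + 1 = 14
L_s = d·N_t = 5.0 × 14 = 70 mm

70.0 mm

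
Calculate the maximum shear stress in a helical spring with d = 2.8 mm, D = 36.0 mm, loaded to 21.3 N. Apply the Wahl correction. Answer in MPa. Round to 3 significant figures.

98.8 MPa

Spring index C = D/d = 36.0/2.8 = 12.8571
K_W = (4C−1)/(4C−4) + 0.615/C = 50.429/47.429 + 0.0478 = 1.1111
τ₀ = 8FD/(πd³) = 8·21.3·36.0/(π·2.8³) = 6134.4/68.964 = 88.95 MPa
τ_max = K·τ₀ = 1.1111 × 88.95 = 98.832 MPa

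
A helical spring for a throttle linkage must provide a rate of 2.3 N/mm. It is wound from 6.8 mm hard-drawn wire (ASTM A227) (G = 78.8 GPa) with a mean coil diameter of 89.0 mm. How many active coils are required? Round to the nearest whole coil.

N_a = Gd⁴/(8D³k) = (78.8×10³ × 6.8⁴)/(8 × 89.0³ × 2.3)
    = 1.68485e+08 / 1.29714e+07 = 12.99 → 13 coils

13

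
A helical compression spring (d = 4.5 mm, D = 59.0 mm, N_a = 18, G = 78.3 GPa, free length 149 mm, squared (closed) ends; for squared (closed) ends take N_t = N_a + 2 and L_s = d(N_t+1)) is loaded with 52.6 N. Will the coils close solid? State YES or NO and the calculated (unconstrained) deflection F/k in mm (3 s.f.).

NO, δ = 48.4 mm

k = Gd⁴/(8D³N_a) = (78.3×10³)(4.5⁴)/(8·59.0³·18) = 1.0857 N/mm
N_t = 20; L_s = 4.5·21 = 94.5 mm; δ_solid = L₀ − L_s = 149 − 94.5 = 54.5 mm
δ = F/k = 52.6/1.0857 = 48.45 mm
δ < δ_solid → spring does not go solid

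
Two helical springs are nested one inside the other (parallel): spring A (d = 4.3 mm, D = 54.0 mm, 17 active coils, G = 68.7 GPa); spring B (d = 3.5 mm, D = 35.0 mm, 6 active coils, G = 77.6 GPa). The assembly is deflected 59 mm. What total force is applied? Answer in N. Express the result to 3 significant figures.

399 N

k_A = Gd⁴/(8D³N_a) = (68.7×10³)(4.3⁴)/(8·54.0³·17) = 1.0968 N/mm
k_B = Gd⁴/(8D³N_a) = (77.6×10³)(3.5⁴)/(8·35.0³·6) = 5.6583 N/mm
Parallel: k_eq = 1.0968 + 5.6583 = 6.7551 N/mm
F = k_eq·δ = 6.7551·59 = 398.55 N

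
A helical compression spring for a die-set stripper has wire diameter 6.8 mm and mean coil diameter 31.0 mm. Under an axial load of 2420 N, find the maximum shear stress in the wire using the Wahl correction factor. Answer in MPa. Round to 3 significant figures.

Spring index C = D/d = 31.0/6.8 = 4.5588
K_W = (4C−1)/(4C−4) + 0.615/C = 17.235/14.235 + 0.1349 = 1.3456
τ₀ = 8FD/(πd³) = 8·2420·31.0/(π·6.8³) = 600160/987.82 = 607.56 MPa
τ_max = K·τ₀ = 1.3456 × 607.56 = 817.56 MPa

818 MPa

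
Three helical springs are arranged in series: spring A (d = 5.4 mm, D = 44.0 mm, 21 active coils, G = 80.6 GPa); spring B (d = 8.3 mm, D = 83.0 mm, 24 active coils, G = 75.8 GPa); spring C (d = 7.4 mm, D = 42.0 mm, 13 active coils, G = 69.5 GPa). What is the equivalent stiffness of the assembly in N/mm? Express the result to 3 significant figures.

k_A = Gd⁴/(8D³N_a) = (80.6×10³)(5.4⁴)/(8·44.0³·21) = 4.789 N/mm
k_B = Gd⁴/(8D³N_a) = (75.8×10³)(8.3⁴)/(8·83.0³·24) = 3.2768 N/mm
k_C = Gd⁴/(8D³N_a) = (69.5×10³)(7.4⁴)/(8·42.0³·13) = 27.048 N/mm
Series: 1/k_eq = 1/4.789 + 1/3.2768 + 1/27.048 = 0.55096; k_eq = 1.815 N/mm

1.82 N/mm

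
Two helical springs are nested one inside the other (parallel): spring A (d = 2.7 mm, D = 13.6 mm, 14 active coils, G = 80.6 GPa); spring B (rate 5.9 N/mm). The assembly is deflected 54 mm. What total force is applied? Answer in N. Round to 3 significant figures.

k_A = Gd⁴/(8D³N_a) = (80.6×10³)(2.7⁴)/(8·13.6³·14) = 15.204 N/mm
Parallel: k_eq = 15.204 + 5.9 = 21.104 N/mm
F = k_eq·δ = 21.104·54 = 1139.6 N

1140 N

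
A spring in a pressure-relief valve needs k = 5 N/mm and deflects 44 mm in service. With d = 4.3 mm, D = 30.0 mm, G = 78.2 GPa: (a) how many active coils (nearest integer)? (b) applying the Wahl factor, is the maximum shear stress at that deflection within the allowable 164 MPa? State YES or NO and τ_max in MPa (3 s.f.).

N_a = Gd⁴/(8D³k) = (78.2×10³)(4.3⁴)/(8·30.0³·5) = 24.75 → N_a = 25
Actual rate k = Gd⁴/(8D³·25) = 4.9509 N/mm
Working load F = kδ = 4.9509·44 = 217.84 N
C = 30.0/4.3 = 6.9767; K_W = (4C−1)/(4C−4)+0.615/C = 1.2136
τ_max = K_W·8FD/(πd³) = 1.2136·209.31 = 254.03 MPa
τ_max > 164 MPa → exceeds allowable

(a) 25 coils; (b) NO, τ_max = 254 MPa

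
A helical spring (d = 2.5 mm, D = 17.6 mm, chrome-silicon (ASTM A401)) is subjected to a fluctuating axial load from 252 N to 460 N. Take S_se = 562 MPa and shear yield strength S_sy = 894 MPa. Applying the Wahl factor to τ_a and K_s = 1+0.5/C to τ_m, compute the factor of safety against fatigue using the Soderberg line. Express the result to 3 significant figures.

0.536

C = D/d = 17.6/2.5 = 7.0400; K_W = (4C−1)/(4C−4)+0.615/C = 1.2115; K_s = 1+0.5/C = 1.0710
F_a = (F_max−F_min)/2 = 104 N; F_m = (F_max+F_min)/2 = 356 N
τ_a = K_W·8F_aD/(πd³) = 1.2115 × 298.31 = 361.41 MPa
τ_m = K_s·8F_mD/(πd³) = 1.0710 × 1021.1 = 1093.7 MPa
Soderberg: 1/n_f = τ_a/S_se + τ_m/S_sy = 361.41/562 + 1093.7/894 = 0.64308 + 1.22333 = 1.8664
n_f = 1/1.8664 = 0.5358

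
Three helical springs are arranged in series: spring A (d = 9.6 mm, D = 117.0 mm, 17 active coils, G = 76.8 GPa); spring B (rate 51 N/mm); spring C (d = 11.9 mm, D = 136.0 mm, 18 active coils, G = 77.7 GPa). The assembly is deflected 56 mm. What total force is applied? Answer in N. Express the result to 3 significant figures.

95.6 N

k_A = Gd⁴/(8D³N_a) = (76.8×10³)(9.6⁴)/(8·117.0³·17) = 2.9947 N/mm
k_C = Gd⁴/(8D³N_a) = (77.7×10³)(11.9⁴)/(8·136.0³·18) = 4.3016 N/mm
Series: 1/k_eq = 1/2.9947 + 1/51 + 1/4.3016 = 0.58601; k_eq = 1.7065 N/mm
F = k_eq·δ = 1.7065·56 = 95.562 N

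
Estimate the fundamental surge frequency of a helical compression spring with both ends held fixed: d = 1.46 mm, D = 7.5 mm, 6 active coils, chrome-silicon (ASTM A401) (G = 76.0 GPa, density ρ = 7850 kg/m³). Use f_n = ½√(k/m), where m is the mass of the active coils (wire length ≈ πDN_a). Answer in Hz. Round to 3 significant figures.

1510 Hz

k = Gd⁴/(8D³N_a) = (76.0×10³)(1.46⁴)/(8·7.5³·6) = 17.053 N/mm = 17053 N/m
Wire length L = πDN_a = π·7.5·6 = 141.37 mm
m = ρ·(πd²/4)·L = 7850 × 1.6742×10⁻⁶ m² × 0.14137 m = 0.0018579 kg
f_n = ½√(k/m) = 0.5·√(17053/0.0018579) = 0.5·√(9.1785e+06) = 1514.8 Hz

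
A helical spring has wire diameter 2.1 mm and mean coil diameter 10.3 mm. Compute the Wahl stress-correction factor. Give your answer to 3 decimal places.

C = D/d = 10.3/2.1 = 4.9048
K_W = (4C−1)/(4C−4) + 0.615/C = 18.619/15.619 + 0.1254 = 1.3175

1.317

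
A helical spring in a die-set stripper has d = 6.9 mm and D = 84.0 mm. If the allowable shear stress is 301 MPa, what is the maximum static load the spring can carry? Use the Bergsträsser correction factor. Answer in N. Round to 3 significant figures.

417 N

C = D/d = 84.0/6.9 = 12.1739
K_B = (4C+2)/(4C−3) = 50.696/45.696 = 1.1094
τ_max = K·8FD/(πd³) → F_max = τ_allow·πd³/(8DK)
F_max = 301·π·6.9³/(8·84.0·1.1094) = 3.1064e+05/745.53 = 416.68 N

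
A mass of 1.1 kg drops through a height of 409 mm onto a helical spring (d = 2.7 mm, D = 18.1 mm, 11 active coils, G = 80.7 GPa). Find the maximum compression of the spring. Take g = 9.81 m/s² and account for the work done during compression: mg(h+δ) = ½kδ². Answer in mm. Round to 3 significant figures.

34.1 mm

k = Gd⁴/(8D³N_a) = (80.7×10³)(2.7⁴)/(8·18.1³·11) = 8.2188 N/mm
W = mg = 1.1 × 9.81 = 10.791 N
½kδ² − Wδ − Wh = 0 → δ = (W + √(W² + 2kWh))/k
δ = (10.791 + √(116.45 + 72548))/8.2188 = (10.791 + 269.56)/8.2188 = 34.111 mm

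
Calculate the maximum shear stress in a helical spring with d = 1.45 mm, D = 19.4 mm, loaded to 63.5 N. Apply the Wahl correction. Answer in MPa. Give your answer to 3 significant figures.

1140 MPa

Spring index C = D/d = 19.4/1.45 = 13.3793
K_W = (4C−1)/(4C−4) + 0.615/C = 52.517/49.517 + 0.0460 = 1.1066
τ₀ = 8FD/(πd³) = 8·63.5·19.4/(π·1.45³) = 9855.2/9.5775 = 1029 MPa
τ_max = K·τ₀ = 1.1066 × 1029 = 1138.6 MPa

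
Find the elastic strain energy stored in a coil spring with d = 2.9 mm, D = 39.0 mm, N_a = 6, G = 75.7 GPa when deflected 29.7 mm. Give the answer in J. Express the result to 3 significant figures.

k = Gd⁴/(8D³N_a) = (75.7×10³)(2.9⁴)/(8·39.0³·6) = 1.8804 N/mm
U = ½kδ² = 0.5 × 1.8804 × 29.7² = 829.35 N·mm = 0.82935 J

0.829 J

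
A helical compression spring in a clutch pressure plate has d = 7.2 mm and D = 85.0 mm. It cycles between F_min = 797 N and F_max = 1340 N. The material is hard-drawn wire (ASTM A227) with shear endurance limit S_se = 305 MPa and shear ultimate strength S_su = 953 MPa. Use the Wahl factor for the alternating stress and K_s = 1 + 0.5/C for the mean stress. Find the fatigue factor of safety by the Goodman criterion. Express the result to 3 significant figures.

0.796

C = D/d = 85.0/7.2 = 11.8056; K_W = (4C−1)/(4C−4)+0.615/C = 1.1215; K_s = 1+0.5/C = 1.0424
F_a = (F_max−F_min)/2 = 271.5 N; F_m = (F_max+F_min)/2 = 1068.5 N
τ_a = K_W·8F_aD/(πd³) = 1.1215 × 157.45 = 176.58 MPa
τ_m = K_s·8F_mD/(πd³) = 1.0424 × 619.64 = 645.88 MPa
Goodman: 1/n_f = τ_a/S_se + τ_m/S_su = 176.58/305 + 645.88/953 = 0.57894 + 0.67773 = 1.2567
n_f = 1/1.2567 = 0.7958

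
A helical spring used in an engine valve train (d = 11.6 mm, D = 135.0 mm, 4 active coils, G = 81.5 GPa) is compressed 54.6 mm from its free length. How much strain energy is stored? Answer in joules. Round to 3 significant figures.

k = Gd⁴/(8D³N_a) = (81.5×10³)(11.6⁴)/(8·135.0³·4) = 18.743 N/mm
U = ½kδ² = 0.5 × 18.743 × 54.6² = 27938 N·mm = 27.938 J

27.9 J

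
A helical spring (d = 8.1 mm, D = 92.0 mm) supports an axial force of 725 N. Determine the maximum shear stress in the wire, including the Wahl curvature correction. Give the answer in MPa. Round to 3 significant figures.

Spring index C = D/d = 92.0/8.1 = 11.3580
K_W = (4C−1)/(4C−4) + 0.615/C = 44.432/41.432 + 0.0541 = 1.1266
τ₀ = 8FD/(πd³) = 8·725·92.0/(π·8.1³) = 533600/1669.6 = 319.6 MPa
τ_max = K·τ₀ = 1.1266 × 319.6 = 360.05 MPa

360 MPa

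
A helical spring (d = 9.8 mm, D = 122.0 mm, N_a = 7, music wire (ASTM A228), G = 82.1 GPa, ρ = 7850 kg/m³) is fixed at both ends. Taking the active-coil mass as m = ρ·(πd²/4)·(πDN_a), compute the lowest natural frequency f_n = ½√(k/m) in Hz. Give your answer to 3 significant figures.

34.2 Hz

k = Gd⁴/(8D³N_a) = (82.1×10³)(9.8⁴)/(8·122.0³·7) = 7.447 N/mm = 7447 N/m
Wire length L = πDN_a = π·122.0·7 = 2682.9 mm
m = ρ·(πd²/4)·L = 7850 × 75.43×10⁻⁶ m² × 2.6829 m = 1.5886 kg
f_n = ½√(k/m) = 0.5·√(7447/1.5886) = 0.5·√(4687.7) = 34.233 Hz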